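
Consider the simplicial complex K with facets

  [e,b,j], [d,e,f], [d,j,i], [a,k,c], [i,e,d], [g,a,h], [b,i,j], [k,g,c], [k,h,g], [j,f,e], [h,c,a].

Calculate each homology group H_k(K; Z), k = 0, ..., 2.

Take the total order a < b < c < d < e < f < g < h < i < j < k on the vertex set. Then K (dimension 2) consists of the simplices:

  0-simplices (11): a, b, c, d, e, f, g, h, i, j, k
  1-simplices (22): ac, ag, ah, ak, be, bi, bj, cg, ch, ck, de, df, di, dj, ef, ei, ej, fj, gh, gk, hk, ij
  2-simplices (11): ach, ack, agh, bej, bij, cgk, def, dei, dij, efj, ghk

giving chain groups C_0 ≅ Z^11, C_1 ≅ Z^22, C_2 ≅ Z^11.

∂_1: C_1 → C_0 sends each edge [p,q] (with p < q) to q − p. For instance
  ∂dj = j − d.
The resulting 11×22 matrix has rank 9, and its Smith normal form has invariant factors (1,1,1,1,1,1,1,1,1).

Boundary ∂_2: C_2 → C_1 sends each 2-simplex [p,q,r] to [q,r] − [p,r] + [p,q]. For instance
  ∂cgk = gk − ck + cg,
  ∂bej = ej − bj + be.
This gives a 22×11 integer matrix of rank 11; reducing to Smith normal form yields diagonal entries (1,1,1,1,1,1,1,1,1,1,1).

Computing H_k = (kernel of ∂_k) / (image of ∂_{k+1}):

  H_0: rank C_0 − rank ∂_1 = 11 − 9 = 2, and the invariant factors of ∂_1 are all 1, so H_0 = Z^2.
  H_1: rank ker ∂_1 − rank ∂_2 = (22 − 9) − 11 = 2, and the invariant factors of ∂_2 are all 1, so H_1 = Z^2.
  H_2: rank ker ∂_2 − rank ∂_3 = (11 − 11) − 0 = 0, and there is no ∂_3, so H_2 = 0.

(K is a triangulation of the disjoint union of the Möbius band and the cylinder S^1 x I.)

H_0 ≅ Z^2,  H_1 ≅ Z^2,  H_2 = 0.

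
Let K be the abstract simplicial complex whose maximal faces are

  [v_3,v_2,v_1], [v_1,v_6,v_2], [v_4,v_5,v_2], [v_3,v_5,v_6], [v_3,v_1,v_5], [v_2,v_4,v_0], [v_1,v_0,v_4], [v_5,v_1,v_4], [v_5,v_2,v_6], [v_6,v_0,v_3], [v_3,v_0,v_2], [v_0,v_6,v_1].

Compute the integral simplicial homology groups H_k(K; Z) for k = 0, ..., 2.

H_0 = Z,  H_1 = Z/2,  H_2 = 0.

Order the vertices as v_0 < v_1 < v_2 < v_3 < v_4 < v_5 < v_6. Listing each simplex with vertices in this order, K has dimension 2 with simplices:

  0-simplices (7): [v_0], [v_1], [v_2], [v_3], [v_4], [v_5], [v_6]
  1-simplices (18): (18 of them)
  2-simplices (12): (12 of them)

giving chain groups C_0 ≅ Z^7, C_1 ≅ Z^18, C_2 ≅ Z^12.

Boundary ∂_1: C_1 → C_0 is given by ∂[p,q] = [q] − [p].
The resulting 7×18 matrix has rank 6, and its Smith normal form has invariant factors (1,1,1,1,1,1).

∂_2: C_2 → C_1 sends each 2-simplex [p,q,r] to [q,r] − [p,r] + [p,q]. For instance
  ∂[v_1,v_2,v_6] = [v_2,v_6] − [v_1,v_6] + [v_1,v_2],
  ∂[v_1,v_4,v_5] = [v_4,v_5] − [v_1,v_5] + [v_1,v_4].
The 18×12 boundary matrix has rank 12 and Smith normal form diag(1,1,1,1,1,1,1,1,1,1,1,2).

Now H_k = ker ∂_k / im ∂_{k+1}, so:

  H_0: rank C_0 − rank ∂_1 = 7 − 6 = 1, and the invariant factors of ∂_1 are all 1, so H_0 = Z.
  H_1: rank ker ∂_1 − rank ∂_2 = (18 − 6) − 12 = 0, and ∂_2 has invariant factor 2 > 1, so H_1 = Z/2.
  H_2: rank ker ∂_2 − rank ∂_3 = (12 − 12) − 0 = 0, and there is no ∂_3, so H_2 = 0.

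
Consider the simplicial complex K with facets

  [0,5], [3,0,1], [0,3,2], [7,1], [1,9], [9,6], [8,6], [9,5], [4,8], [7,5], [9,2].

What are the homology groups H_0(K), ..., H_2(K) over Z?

Take the total order 0 < 1 < 2 < 3 < 4 < 5 < 6 < 7 < 8 < 9 on the vertex set. Then K (dimension 2) consists of the simplices:

  0-simplices (10): [0], [1], [2], [3], [4], [5], [6], [7], [8], [9]
  1-simplices (14): [0,1], [0,2], [0,3], [0,5], [1,3], [1,7], [1,9], [2,3], [2,9], [4,8], [5,7], [5,9], [6,8], [6,9]
  2-simplices (2): [0,1,3], [0,2,3]

so the chain groups are C_0 ≅ Z^10, C_1 ≅ Z^14, C_2 ≅ Z^2.

The boundary map ∂_1: C_1 → C_0 sends each edge [p,q] (with p < q) to q − p.
This gives a 10×14 integer matrix of rank 9; reducing to Smith normal form yields diagonal entries (1,1,1,1,1,1,1,1,1).

Boundary ∂_2: C_2 → C_1 sends each 2-simplex [p,q,r] to [q,r] − [p,r] + [p,q]. For instance
  ∂[0,2,3] = [2,3] − [0,3] + [0,2],
  ∂[0,1,3] = [1,3] − [0,3] + [0,1].
The resulting 14×2 matrix has rank 2, and its Smith normal form has invariant factors (1,1).

Reading off H_k = ker ∂_k / im ∂_{k+1}:

  H_0: rank C_0 − rank ∂_1 = 10 − 9 = 1, and the invariant factors of ∂_1 are all 1, so H_0 ≅ Z.
  H_1: rank ker ∂_1 − rank ∂_2 = (14 − 9) − 2 = 3, and the invariant factors of ∂_2 are all 1, so H_1 ≅ Z^3.
  H_2: rank ker ∂_2 − rank ∂_3 = (2 − 2) − 0 = 0, and there is no ∂_3, so H_2 ≅ 0.

H_0 = Z,  H_1 = Z^3,  H_2 = 0.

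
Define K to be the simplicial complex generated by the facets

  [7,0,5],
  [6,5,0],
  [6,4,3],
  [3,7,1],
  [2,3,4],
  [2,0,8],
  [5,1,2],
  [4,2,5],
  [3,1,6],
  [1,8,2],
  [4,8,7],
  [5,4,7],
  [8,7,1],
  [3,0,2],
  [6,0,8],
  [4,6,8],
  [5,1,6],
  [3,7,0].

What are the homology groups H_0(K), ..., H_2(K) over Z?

H_0 = Z,  H_1 = Z^2,  H_2 = Z.

Fix the vertex order 0 < 1 < 2 < 3 < 4 < 5 < 6 < 7 < 8 and write every simplex with vertices in increasing order. Then dim K = 2 and the simplices of K are:

  0-simplices (9): [0], [1], [2], [3], [4], [5], [6], [7], [8]
  1-simplices (27): (27 of them)
  2-simplices (18): [0,2,3], [0,2,8], [0,3,7], [0,5,6], [0,5,7], [0,6,8], [1,2,5], [1,2,8], [1,3,6], [1,3,7], [1,5,6], [1,7,8], [2,3,4], [2,4,5], [3,4,6], [4,5,7], [4,6,8], [4,7,8]

Hence C_0 ≅ Z^9, C_1 ≅ Z^27, C_2 ≅ Z^18.

∂_1: C_1 → C_0 is given by ∂[p,q] = [q] − [p].
The 9×27 boundary matrix has rank 8 and Smith normal form diag(1,1,1,1,1,1,1,1).

The boundary map ∂_2: C_2 → C_1 sends each 2-simplex [p,q,r] to [q,r] − [p,r] + [p,q]. For instance
  ∂[2,4,5] = [4,5] − [2,5] + [2,4],
  ∂[1,2,5] = [2,5] − [1,5] + [1,2].
As a 27×18 matrix over Z this has rank 17, with invariant factors (1,1,1,1,1,1,1,1,1,1,1,1,1,1,1,1,1).

From H_k ≅ ker(∂_k) / im(∂_{k+1}) we obtain:

  H_0: rank C_0 − rank ∂_1 = 9 − 8 = 1, and the invariant factors of ∂_1 are all 1, so H_0 = Z.
  H_1: rank ker ∂_1 − rank ∂_2 = (27 − 8) − 17 = 2, and the invariant factors of ∂_2 are all 1, so H_1 = Z^2.
  H_2: rank ker ∂_2 − rank ∂_3 = (18 − 17) − 0 = 1, and there is no ∂_3, so H_2 = Z.

As a check, the Euler characteristic is 9 − 27 + 18 = 0, which agrees with 1 − 2 + 1 = 0.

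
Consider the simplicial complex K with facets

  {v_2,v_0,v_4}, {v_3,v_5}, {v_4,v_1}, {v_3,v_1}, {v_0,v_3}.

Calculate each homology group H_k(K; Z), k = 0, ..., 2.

Fix the vertex order v_0 < v_1 < v_2 < v_3 < v_4 < v_5 and write every simplex with vertices in increasing order. Then dim K = 2 and the simplices of K are:

  0-simplices (6): [v_0], [v_1], [v_2], [v_3], [v_4], [v_5]
  1-simplices (7): [v_0,v_2], [v_0,v_3], [v_0,v_4], [v_1,v_3], [v_1,v_4], [v_2,v_4], [v_3,v_5]
  2-simplices (1): [v_0,v_2,v_4]

so the chain groups are C_0 ≅ Z^6, C_1 ≅ Z^7, C_2 ≅ Z^1.

∂_1: C_1 → C_0 is given by ∂[p,q] = [q] − [p]. For instance
  ∂[v_1,v_3] = [v_3] − [v_1].
The resulting 6×7 matrix has rank 5, and its Smith normal form has invariant factors (1,1,1,1,1).

∂_2: C_2 → C_1 sends each 2-simplex [p,q,r] to [q,r] − [p,r] + [p,q]. For instance
  ∂[v_0,v_2,v_4] = [v_2,v_4] − [v_0,v_4] + [v_0,v_2].
The resulting 7×1 matrix has rank 1, and its Smith normal form has invariant factors (1).

Now H_k = ker ∂_k / im ∂_{k+1}, so:

  H_0: rank C_0 − rank ∂_1 = 6 − 5 = 1, and the invariant factors of ∂_1 are all 1, so H_0 = Z.
  H_1: rank ker ∂_1 − rank ∂_2 = (7 − 5) − 1 = 1, and the invariant factors of ∂_2 are all 1, so H_1 = Z.
  H_2: rank ker ∂_2 − rank ∂_3 = (1 − 1) − 0 = 0, and there is no ∂_3, so H_2 = 0.

H_0 = Z,  H_1 = Z,  H_2 = 0.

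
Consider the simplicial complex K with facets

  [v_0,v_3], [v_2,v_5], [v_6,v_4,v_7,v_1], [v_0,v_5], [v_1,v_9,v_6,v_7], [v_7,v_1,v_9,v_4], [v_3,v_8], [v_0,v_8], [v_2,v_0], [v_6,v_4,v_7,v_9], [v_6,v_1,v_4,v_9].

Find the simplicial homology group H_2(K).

H_2 = 0.

K has 10 vertices, 16 edges, 10 triangles, 5 3-simplices.
rank ∂_2 = 6, rank ∂_3 = 4 ⇒ b_2 = 10 − 6 − 4 = 0; all invariant factors of ∂_3 are 1 so no torsion. So H_2 = 0.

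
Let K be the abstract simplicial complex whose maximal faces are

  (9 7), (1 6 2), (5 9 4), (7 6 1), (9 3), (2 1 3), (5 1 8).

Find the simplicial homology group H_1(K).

H_1 ≅ Z^2.

K has 9 vertices, 15 edges, 5 triangles.
rank ∂_1 = 8, rank ∂_2 = 5 ⇒ b_1 = 15 − 8 − 5 = 2; all invariant factors of ∂_2 are 1 so no torsion. So H_1 ≅ Z^2.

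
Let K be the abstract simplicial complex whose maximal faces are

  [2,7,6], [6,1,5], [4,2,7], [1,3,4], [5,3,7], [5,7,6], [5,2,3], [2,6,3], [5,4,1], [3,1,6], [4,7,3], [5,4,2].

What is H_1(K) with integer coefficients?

Order the vertices as 1 < 2 < 3 < 4 < 5 < 6 < 7. Listing each simplex with vertices in this order, K has dimension 2 with simplices:

  0-simplices (7): [1], [2], [3], [4], [5], [6], [7]
  1-simplices (18): [1,3], [1,4], [1,5], [1,6], [2,3], [2,4], [2,5], [2,6], [2,7], [3,4], [3,5], [3,6], [3,7], [4,5], [4,7], [5,6], [5,7], [6,7]
  2-simplices (12): [1,3,4], [1,3,6], [1,4,5], [1,5,6], [2,3,5], [2,3,6], [2,4,5], [2,4,7], [2,6,7], [3,4,7], [3,5,7], [5,6,7]

Hence C_0 ≅ Z^7, C_1 ≅ Z^18, C_2 ≅ Z^12.

The boundary map ∂_1: C_1 → C_0 is given by ∂[p,q] = [q] − [p]. For instance
  ∂[3,7] = [7] − [3].
The 7×18 boundary matrix has rank 6 and Smith normal form diag(1,1,1,1,1,1).

∂_2: C_2 → C_1 sends each 2-simplex [p,q,r] to [q,r] − [p,r] + [p,q]. For instance
  ∂[1,3,4] = [3,4] − [1,4] + [1,3],
  ∂[2,4,5] = [4,5] − [2,5] + [2,4].
As a 18×12 matrix over Z this has rank 12, with invariant factors (1,1,1,1,1,1,1,1,1,1,1,2).

Computing H_k = (kernel of ∂_k) / (image of ∂_{k+1}):

  H_1: rank ker ∂_1 − rank ∂_2 = (18 − 6) − 12 = 0, and ∂_2 has invariant factor 2 > 1, so H_1 ≅ Z/2.

(K is a triangulation of the real projective plane RP^2.)

H_1 ≅ Z/2.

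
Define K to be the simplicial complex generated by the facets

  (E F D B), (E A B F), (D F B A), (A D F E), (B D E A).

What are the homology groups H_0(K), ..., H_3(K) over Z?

H_0 ≅ Z,  H_1 = 0,  H_2 = 0,  H_3 ≅ Z.

Take the total order A < B < D < E < F on the vertex set. Then K (dimension 3) consists of the simplices:

  0-simplices (5): A, B, D, E, F
  1-simplices (10): AB, AD, AE, AF, BD, BE, BF, DE, DF, EF
  2-simplices (10): ABD, ABE, ABF, ADE, ADF, AEF, BDE, BDF, BEF, DEF
  3-simplices (5): ABDE, ABDF, ABEF, ADEF, BDEF

Hence C_0 ≅ Z^5, C_1 ≅ Z^10, C_2 ≅ Z^10, C_3 ≅ Z^5.

Boundary ∂_1: C_1 → C_0 sends each edge [p,q] (with p < q) to q − p. For instance
  ∂EF = F − E.
The 5×10 boundary matrix has rank 4 and Smith normal form diag(1,1,1,1).

Boundary ∂_2: C_2 → C_1 sends each 2-simplex [p,q,r] to [q,r] − [p,r] + [p,q]. For instance
  ∂ADF = DF − AF + AD,
  ∂BDF = DF − BF + BD.
The 10×10 boundary matrix has rank 6 and Smith normal form diag(1,1,1,1,1,1).

∂_3: C_3 → C_2 sends each 3-simplex σ to the alternating sum Σ_i (−1)^i (σ with its i-th vertex removed). For instance
  ∂ABDF = BDF − ADF + ABF − ABD,
  ∂ABDE = BDE − ADE + ABE − ABD.
This gives a 10×5 integer matrix of rank 4; reducing to Smith normal form yields diagonal entries (1,1,1,1).

Now H_k = ker ∂_k / im ∂_{k+1}, so:

  H_0: rank C_0 − rank ∂_1 = 5 − 4 = 1, and the invariant factors of ∂_1 are all 1, so H_0 ≅ Z.
  H_1: rank ker ∂_1 − rank ∂_2 = (10 − 4) − 6 = 0, and the invariant factors of ∂_2 are all 1, so H_1 ≅ 0.
  H_2: rank ker ∂_2 − rank ∂_3 = (10 − 6) − 4 = 0, and the invariant factors of ∂_3 are all 1, so H_2 ≅ 0.
  H_3: rank ker ∂_3 − rank ∂_4 = (5 − 4) − 0 = 1, and there is no ∂_4, so H_3 ≅ Z.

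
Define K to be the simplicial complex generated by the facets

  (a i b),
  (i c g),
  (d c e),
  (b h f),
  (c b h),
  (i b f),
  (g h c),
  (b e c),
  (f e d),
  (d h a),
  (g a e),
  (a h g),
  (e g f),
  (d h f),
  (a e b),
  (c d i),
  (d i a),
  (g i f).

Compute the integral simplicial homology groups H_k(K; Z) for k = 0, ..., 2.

Fix the vertex order a < b < c < d < e < f < g < h < i and write every simplex with vertices in increasing order. Then dim K = 2 and the simplices of K are:

  0-simplices (9): a, b, c, d, e, f, g, h, i
  1-simplices (27): ab, ad, ae, ag, ah, ai, bc, be, bf, bh, bi, cd, ce, cg, ch, ci, de, df, dh, di, ef, eg, fg, fh, fi, gh, gi
  2-simplices (18): abe, abi, adh, adi, aeg, agh, bce, bch, bfh, bfi, cde, cdi, cgh, cgi, def, dfh, efg, fgi

Hence C_0 ≅ Z^9, C_1 ≅ Z^27, C_2 ≅ Z^18.

The boundary map ∂_1: C_1 → C_0 sends each edge [p,q] (with p < q) to q − p.
The resulting 9×27 matrix has rank 8, and its Smith normal form has invariant factors (1,1,1,1,1,1,1,1).

The boundary map ∂_2: C_2 → C_1 acts by ∂[p,q,r] = [q,r] − [p,r] + [p,q]. For instance
  ∂dfh = fh − dh + df,
  ∂bfi = fi − bi + bf.
As a 27×18 matrix over Z this has rank 17, with invariant factors (1,1,1,1,1,1,1,1,1,1,1,1,1,1,1,1,1).

Now H_k = ker ∂_k / im ∂_{k+1}, so:

  H_0: rank C_0 − rank ∂_1 = 9 − 8 = 1, and the invariant factors of ∂_1 are all 1, so H_0 = Z.
  H_1: rank ker ∂_1 − rank ∂_2 = (27 − 8) − 17 = 2, and the invariant factors of ∂_2 are all 1, so H_1 = Z^2.
  H_2: rank ker ∂_2 − rank ∂_3 = (18 − 17) − 0 = 1, and there is no ∂_3, so H_2 = Z.

H_0 ≅ Z,  H_1 ≅ Z^2,  H_2 ≅ Z.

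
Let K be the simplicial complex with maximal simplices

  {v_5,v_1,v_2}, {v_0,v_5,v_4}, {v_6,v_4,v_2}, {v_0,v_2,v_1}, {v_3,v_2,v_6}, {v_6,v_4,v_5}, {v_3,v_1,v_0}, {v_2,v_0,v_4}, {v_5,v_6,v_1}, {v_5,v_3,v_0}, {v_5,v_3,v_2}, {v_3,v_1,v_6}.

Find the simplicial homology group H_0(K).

Order the vertices as v_0 < v_1 < v_2 < v_3 < v_4 < v_5 < v_6. Listing each simplex with vertices in this order, K has dimension 2 with simplices:

  0-simplices (7): [v_0], [v_1], [v_2], [v_3], [v_4], [v_5], [v_6]
  1-simplices (18): (18 of them)
  2-simplices (12): (12 of them)

Hence C_0 ≅ Z^7, C_1 ≅ Z^18, C_2 ≅ Z^12.

∂_1: C_1 → C_0 is given by ∂[p,q] = [q] − [p]. For instance
  ∂[v_1,v_5] = [v_5] − [v_1].
The resulting 7×18 matrix has rank 6, and its Smith normal form has invariant factors (1,1,1,1,1,1).

∂_2: C_2 → C_1 maps a triangle to the signed sum of its edges. For instance
  ∂[v_0,v_4,v_5] = [v_4,v_5] − [v_0,v_5] + [v_0,v_4],
  ∂[v_4,v_5,v_6] = [v_5,v_6] − [v_4,v_6] + [v_4,v_5].
As a 18×12 matrix over Z this has rank 12, with invariant factors (1,1,1,1,1,1,1,1,1,1,1,2).

Computing H_k = (kernel of ∂_k) / (image of ∂_{k+1}):

  H_0: rank C_0 − rank ∂_1 = 7 − 6 = 1, and the invariant factors of ∂_1 are all 1, so H_0 = Z.

H_0 ≅ Z.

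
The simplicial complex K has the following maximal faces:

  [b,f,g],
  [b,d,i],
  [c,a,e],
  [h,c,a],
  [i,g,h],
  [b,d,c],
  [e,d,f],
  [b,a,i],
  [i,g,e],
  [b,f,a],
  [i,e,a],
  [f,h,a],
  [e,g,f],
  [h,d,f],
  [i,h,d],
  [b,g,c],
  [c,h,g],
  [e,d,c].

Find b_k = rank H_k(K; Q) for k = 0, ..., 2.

b_0 = 1, b_1 = 2, b_2 = 1.

Take the total order a < b < c < d < e < f < g < h < i on the vertex set. Then K (dimension 2) consists of the simplices:

  0-simplices (9): a, b, c, d, e, f, g, h, i
  1-simplices (27): ab, ac, ae, af, ah, ai, bc, bd, bf, bg, bi, cd, ce, cg, ch, de, df, dh, di, ef, eg, ei, fg, fh, gh, gi, hi
  2-simplices (18): abf, abi, ace, ach, aei, afh, bcd, bcg, bdi, bfg, cde, cgh, def, dfh, dhi, efg, egi, ghi

so the chain groups are C_0 ≅ Z^9, C_1 ≅ Z^27, C_2 ≅ Z^18.

Boundary ∂_1: C_1 → C_0 maps an edge to its endpoints' difference, ∂[p,q] = q − p.
The resulting 9×27 matrix has rank 8, and its Smith normal form has invariant factors (1,1,1,1,1,1,1,1).

∂_2: C_2 → C_1 maps a triangle to the signed sum of its edges. For instance
  ∂ach = ch − ah + ac,
  ∂abf = bf − af + ab.
The resulting 27×18 matrix has rank 17, and its Smith normal form has invariant factors (1,1,1,1,1,1,1,1,1,1,1,1,1,1,1,1,1).

From H_k ≅ ker(∂_k) / im(∂_{k+1}) we obtain:

  H_0: rank C_0 − rank ∂_1 = 9 − 8 = 1, and the invariant factors of ∂_1 are all 1, so H_0 ≅ Z.
  H_1: rank ker ∂_1 − rank ∂_2 = (27 − 8) − 17 = 2, and the invariant factors of ∂_2 are all 1, so H_1 ≅ Z^2.
  H_2: rank ker ∂_2 − rank ∂_3 = (18 − 17) − 0 = 1, and there is no ∂_3, so H_2 ≅ Z.

As a check, the Euler characteristic is 9 − 27 + 18 = 0, which agrees with 1 − 2 + 1 = 0.

Hence the Betti numbers are b_0 = 1, b_1 = 2, b_2 = 1.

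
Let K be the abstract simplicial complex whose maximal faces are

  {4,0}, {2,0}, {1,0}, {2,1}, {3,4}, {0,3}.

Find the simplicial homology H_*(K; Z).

Order the vertices as 0 < 1 < 2 < 3 < 4. Listing each simplex with vertices in this order, K has dimension 1 with simplices:

  0-simplices (5): [0], [1], [2], [3], [4]
  1-simplices (6): [0,1], [0,2], [0,3], [0,4], [1,2], [3,4]

Hence C_0 ≅ Z^5, C_1 ≅ Z^6.

∂_1: C_1 → C_0 maps an edge to its endpoints' difference, ∂[p,q] = q − p.
The 5×6 boundary matrix has rank 4 and Smith normal form diag(1,1,1,1).

Now H_k = ker ∂_k / im ∂_{k+1}, so:

  H_0: rank C_0 − rank ∂_1 = 5 − 4 = 1, and the invariant factors of ∂_1 are all 1, so H_0 ≅ Z.
  H_1: rank ker ∂_1 − rank ∂_2 = (6 − 4) − 0 = 2, and there is no ∂_2, so H_1 ≅ Z^2.

As a check, the Euler characteristic is 5 − 6 = -1, which agrees with 1 − 2 = -1.
(K is a triangulation of a wedge of 2 circles.)

H_0 = Z,  H_1 = Z^2.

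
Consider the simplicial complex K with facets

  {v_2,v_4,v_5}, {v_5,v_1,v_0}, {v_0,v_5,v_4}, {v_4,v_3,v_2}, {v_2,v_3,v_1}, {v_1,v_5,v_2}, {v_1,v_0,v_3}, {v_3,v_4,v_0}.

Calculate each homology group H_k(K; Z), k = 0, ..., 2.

H_0 ≅ Z,  H_1 = 0,  H_2 ≅ Z.

Order the vertices as v_0 < v_1 < v_2 < v_3 < v_4 < v_5. Listing each simplex with vertices in this order, K has dimension 2 with simplices:

  0-simplices (6): [v_0], [v_1], [v_2], [v_3], [v_4], [v_5]
  1-simplices (12): [v_0,v_1], [v_0,v_3], [v_0,v_4], [v_0,v_5], [v_1,v_2], [v_1,v_3], [v_1,v_5], [v_2,v_3], [v_2,v_4], [v_2,v_5], [v_3,v_4], [v_4,v_5]
  2-simplices (8): [v_0,v_1,v_3], [v_0,v_1,v_5], [v_0,v_3,v_4], [v_0,v_4,v_5], [v_1,v_2,v_3], [v_1,v_2,v_5], [v_2,v_3,v_4], [v_2,v_4,v_5]

Hence C_0 ≅ Z^6, C_1 ≅ Z^12, C_2 ≅ Z^8.

Boundary ∂_1: C_1 → C_0 sends each edge [p,q] (with p < q) to q − p.
The 6×12 boundary matrix has rank 5 and Smith normal form diag(1,1,1,1,1).

∂_2: C_2 → C_1 acts by ∂[p,q,r] = [q,r] − [p,r] + [p,q]. For instance
  ∂[v_2,v_4,v_5] = [v_4,v_5] − [v_2,v_5] + [v_2,v_4],
  ∂[v_2,v_3,v_4] = [v_3,v_4] − [v_2,v_4] + [v_2,v_3].
As a 12×8 matrix over Z this has rank 7, with invariant factors (1,1,1,1,1,1,1).

Now H_k = ker ∂_k / im ∂_{k+1}, so:

  H_0: rank C_0 − rank ∂_1 = 6 − 5 = 1, and the invariant factors of ∂_1 are all 1, so H_0 = Z.
  H_1: rank ker ∂_1 − rank ∂_2 = (12 − 5) − 7 = 0, and the invariant factors of ∂_2 are all 1, so H_1 = 0.
  H_2: rank ker ∂_2 − rank ∂_3 = (8 − 7) − 0 = 1, and there is no ∂_3, so H_2 = Z.

As a check, the Euler characteristic is 6 − 12 + 8 = 2, which agrees with 1 − 0 + 1 = 2.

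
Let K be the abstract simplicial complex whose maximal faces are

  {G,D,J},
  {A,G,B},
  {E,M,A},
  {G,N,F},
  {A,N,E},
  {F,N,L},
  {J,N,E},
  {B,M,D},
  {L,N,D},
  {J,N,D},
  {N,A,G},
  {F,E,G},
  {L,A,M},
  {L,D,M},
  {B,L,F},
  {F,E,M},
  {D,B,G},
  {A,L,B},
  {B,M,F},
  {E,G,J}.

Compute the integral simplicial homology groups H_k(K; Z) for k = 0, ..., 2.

H_0 ≅ Z,  H_1 ≅ Z ⊕ Z/2,  H_2 = 0.

Order the vertices as A < B < D < E < F < G < J < L < M < N. Listing each simplex with vertices in this order, K has dimension 2 with simplices:

  0-simplices (10): A, B, D, E, F, G, J, L, M, N
  1-simplices (30): AB, AE, AG, AL, AM, AN, BD, BF, BG, BL, BM, DG, DJ, DL, DM, DN, EF, EG, EJ, EM, EN, FG, FL, FM, FN, GJ, GN, JN, LM, LN
  2-simplices (20): ABG, ABL, AEM, AEN, AGN, ALM, BDG, BDM, BFL, BFM, DGJ, DJN, DLM, DLN, EFG, EFM, EGJ, EJN, FGN, FLN

giving chain groups C_0 ≅ Z^10, C_1 ≅ Z^30, C_2 ≅ Z^20.

Boundary ∂_1: C_1 → C_0 sends each edge [p,q] (with p < q) to q − p.
The 10×30 boundary matrix has rank 9 and Smith normal form diag(1,1,1,1,1,1,1,1,1).

The boundary map ∂_2: C_2 → C_1 acts by ∂[p,q,r] = [q,r] − [p,r] + [p,q]. For instance
  ∂ABG = BG − AG + AB,
  ∂DLM = LM − DM + DL.
As a 30×20 matrix over Z this has rank 20, with invariant factors (1,1,1,1,1,1,1,1,1,1,1,1,1,1,1,1,1,1,1,2).

Computing H_k = (kernel of ∂_k) / (image of ∂_{k+1}):

  H_0: rank C_0 − rank ∂_1 = 10 − 9 = 1, and the invariant factors of ∂_1 are all 1, so H_0 = Z.
  H_1: rank ker ∂_1 − rank ∂_2 = (30 − 9) − 20 = 1, and ∂_2 has invariant factor 2 > 1, so H_1 = Z ⊕ Z/2.
  H_2: rank ker ∂_2 − rank ∂_3 = (20 − 20) − 0 = 0, and there is no ∂_3, so H_2 = 0.

(K is a triangulation of the Klein bottle.)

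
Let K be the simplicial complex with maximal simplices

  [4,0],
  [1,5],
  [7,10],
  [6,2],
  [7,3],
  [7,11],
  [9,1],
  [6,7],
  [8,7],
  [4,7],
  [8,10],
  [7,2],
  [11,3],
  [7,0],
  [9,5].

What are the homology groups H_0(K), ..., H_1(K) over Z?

H_0 = Z^2,  H_1 = Z^5.

Take the total order 0 < 1 < 2 < 3 < 4 < 5 < 6 < 7 < 8 < 9 < 10 < 11 on the vertex set. Then K (dimension 1) consists of the simplices:

  0-simplices (12): [0], [1], [2], [3], [4], [5], [6], [7], [8], [9], [10], [11]
  1-simplices (15): [0,4], [0,7], [1,5], [1,9], [2,6], [2,7], [3,7], [3,11], [4,7], [5,9], [6,7], [7,8], [7,10], [7,11], [8,10]

giving chain groups C_0 ≅ Z^12, C_1 ≅ Z^15.

The boundary map ∂_1: C_1 → C_0 is given by ∂[p,q] = [q] − [p]. For instance
  ∂[5,9] = [9] − [5].
As a 12×15 matrix over Z this has rank 10, with invariant factors (1,1,1,1,1,1,1,1,1,1).

Reading off H_k = ker ∂_k / im ∂_{k+1}:

  H_0: rank C_0 − rank ∂_1 = 12 − 10 = 2, and the invariant factors of ∂_1 are all 1, so H_0 ≅ Z^2.
  H_1: rank ker ∂_1 − rank ∂_2 = (15 − 10) − 0 = 5, and there is no ∂_2, so H_1 ≅ Z^5.

As a check, the Euler characteristic is 12 − 15 = -3, which agrees with 2 − 5 = -3.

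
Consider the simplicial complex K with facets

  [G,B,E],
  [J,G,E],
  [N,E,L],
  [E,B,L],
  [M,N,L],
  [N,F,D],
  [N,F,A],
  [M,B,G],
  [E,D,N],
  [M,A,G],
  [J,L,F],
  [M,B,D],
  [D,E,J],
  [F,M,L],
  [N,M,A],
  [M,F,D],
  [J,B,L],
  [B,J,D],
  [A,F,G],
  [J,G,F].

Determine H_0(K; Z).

H_0 ≅ Z.

Fix the vertex order A < B < D < E < F < G < J < L < M < N and write every simplex with vertices in increasing order. Then dim K = 2 and the simplices of K are:

  0-simplices (10): A, B, D, E, F, G, J, L, M, N
  1-simplices (30): AF, AG, AM, AN, BD, BE, BG, BJ, BL, BM, DE, DF, DJ, DM, DN, EG, EJ, EL, EN, FG, FJ, FL, FM, FN, GJ, GM, JL, LM, LN, MN
  2-simplices (20): AFG, AFN, AGM, AMN, BDJ, BDM, BEG, BEL, BGM, BJL, DEJ, DEN, DFM, DFN, EGJ, ELN, FGJ, FJL, FLM, LMN

Hence C_0 ≅ Z^10, C_1 ≅ Z^30, C_2 ≅ Z^20.

The boundary map ∂_1: C_1 → C_0 sends each edge [p,q] (with p < q) to q − p.
As a 10×30 matrix over Z this has rank 9, with invariant factors (1,1,1,1,1,1,1,1,1).

∂_2: C_2 → C_1 maps a triangle to the signed sum of its edges. For instance
  ∂DFM = FM − DM + DF,
  ∂DEJ = EJ − DJ + DE.
This gives a 30×20 integer matrix of rank 20; reducing to Smith normal form yields diagonal entries (1,1,1,1,1,1,1,1,1,1,1,1,1,1,1,1,1,1,1,2).

Now H_k = ker ∂_k / im ∂_{k+1}, so:

  H_0: rank C_0 − rank ∂_1 = 10 − 9 = 1, and the invariant factors of ∂_1 are all 1, so H_0 = Z.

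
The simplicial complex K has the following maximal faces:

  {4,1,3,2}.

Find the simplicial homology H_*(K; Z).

K has 4 vertices, 6 edges, 4 triangles, 1 3-simplex.
rank ∂_0 = 0, rank ∂_1 = 3 ⇒ b_0 = 4 − 0 − 3 = 1; all invariant factors of ∂_1 are 1 so no torsion. So H_0 ≅ Z.
rank ∂_1 = 3, rank ∂_2 = 3 ⇒ b_1 = 6 − 3 − 3 = 0; all invariant factors of ∂_2 are 1 so no torsion. So H_1 ≅ 0.
rank ∂_2 = 3, rank ∂_3 = 1 ⇒ b_2 = 4 − 3 − 1 = 0; all invariant factors of ∂_3 are 1 so no torsion. So H_2 ≅ 0.
rank ∂_3 = 1, rank ∂_4 = 0 ⇒ b_3 = 1 − 1 − 0 = 0. So H_3 ≅ 0.

H_0 ≅ Z,  H_1 = 0,  H_2 = 0,  H_3 = 0.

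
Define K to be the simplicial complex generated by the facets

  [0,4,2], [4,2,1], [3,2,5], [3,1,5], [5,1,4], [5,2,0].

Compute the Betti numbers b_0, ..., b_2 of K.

b_0 = 1, b_1 = 1, b_2 = 0.

Fix the vertex order 0 < 1 < 2 < 3 < 4 < 5 and write every simplex with vertices in increasing order. Then dim K = 2 and the simplices of K are:

  0-simplices (6): [0], [1], [2], [3], [4], [5]
  1-simplices (12): [0,2], [0,4], [0,5], [1,2], [1,3], [1,4], [1,5], [2,3], [2,4], [2,5], [3,5], [4,5]
  2-simplices (6): [0,2,4], [0,2,5], [1,2,4], [1,3,5], [1,4,5], [2,3,5]

giving chain groups C_0 ≅ Z^6, C_1 ≅ Z^12, C_2 ≅ Z^6.

Boundary ∂_1: C_1 → C_0 sends each edge [p,q] (with p < q) to q − p. For instance
  ∂[3,5] = [5] − [3].
This gives a 6×12 integer matrix of rank 5; reducing to Smith normal form yields diagonal entries (1,1,1,1,1).

Boundary ∂_2: C_2 → C_1 acts by ∂[p,q,r] = [q,r] − [p,r] + [p,q]. For instance
  ∂[2,3,5] = [3,5] − [2,5] + [2,3],
  ∂[1,3,5] = [3,5] − [1,5] + [1,3].
This gives a 12×6 integer matrix of rank 6; reducing to Smith normal form yields diagonal entries (1,1,1,1,1,1).

Now H_k = ker ∂_k / im ∂_{k+1}, so:

  H_0: rank C_0 − rank ∂_1 = 6 − 5 = 1, and the invariant factors of ∂_1 are all 1, so H_0 ≅ Z.
  H_1: rank ker ∂_1 − rank ∂_2 = (12 − 5) − 6 = 1, and the invariant factors of ∂_2 are all 1, so H_1 ≅ Z.
  H_2: rank ker ∂_2 − rank ∂_3 = (6 − 6) − 0 = 0, and there is no ∂_3, so H_2 ≅ 0.

(K is a triangulation of the cylinder S^1 x I.)

Hence the Betti numbers are b_0 = 1, b_1 = 1, b_2 = 0.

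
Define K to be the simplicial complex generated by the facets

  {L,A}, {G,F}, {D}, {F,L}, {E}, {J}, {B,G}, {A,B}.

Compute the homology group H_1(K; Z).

H_1 = Z.

Order the vertices as A < B < D < E < F < G < J < L. Listing each simplex with vertices in this order, K has dimension 1 with simplices:

  0-simplices (8): A, B, D, E, F, G, J, L
  1-simplices (5): AB, AL, BG, FG, FL

Hence C_0 ≅ Z^8, C_1 ≅ Z^5.

Boundary ∂_1: C_1 → C_0 sends each edge [p,q] (with p < q) to q − p.
As a 8×5 matrix over Z this has rank 4, with invariant factors (1,1,1,1).

Now H_k = ker ∂_k / im ∂_{k+1}, so:

  H_1: rank ker ∂_1 − rank ∂_2 = (5 − 4) − 0 = 1, and there is no ∂_2, so H_1 = Z.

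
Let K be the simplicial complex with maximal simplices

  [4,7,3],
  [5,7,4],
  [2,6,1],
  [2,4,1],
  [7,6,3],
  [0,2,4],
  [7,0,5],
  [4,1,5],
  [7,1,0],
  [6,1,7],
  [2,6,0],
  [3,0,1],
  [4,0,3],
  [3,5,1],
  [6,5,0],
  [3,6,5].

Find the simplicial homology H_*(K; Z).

H_0 = Z,  H_1 = Z^2,  H_2 = Z.

K has 8 vertices, 24 edges, 16 triangles.
rank ∂_0 = 0, rank ∂_1 = 7 ⇒ b_0 = 8 − 0 − 7 = 1; all invariant factors of ∂_1 are 1 so no torsion. So H_0 ≅ Z.
rank ∂_1 = 7, rank ∂_2 = 15 ⇒ b_1 = 24 − 7 − 15 = 2; all invariant factors of ∂_2 are 1 so no torsion. So H_1 ≅ Z^2.
rank ∂_2 = 15, rank ∂_3 = 0 ⇒ b_2 = 16 − 15 − 0 = 1. So H_2 ≅ Z.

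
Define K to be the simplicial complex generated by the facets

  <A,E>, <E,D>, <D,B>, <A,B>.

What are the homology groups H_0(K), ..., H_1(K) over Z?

Fix the vertex order A < B < D < E and write every simplex with vertices in increasing order. Then dim K = 1 and the simplices of K are:

  0-simplices (4): A, B, D, E
  1-simplices (4): AB, AE, BD, DE

Hence C_0 ≅ Z^4, C_1 ≅ Z^4.

The boundary map ∂_1: C_1 → C_0 sends each edge [p,q] (with p < q) to q − p. For instance
  ∂AB = B − A.
The resulting 4×4 matrix has rank 3, and its Smith normal form has invariant factors (1,1,1).

Now H_k = ker ∂_k / im ∂_{k+1}, so:

  H_0: rank C_0 − rank ∂_1 = 4 − 3 = 1, and the invariant factors of ∂_1 are all 1, so H_0 = Z.
  H_1: rank ker ∂_1 − rank ∂_2 = (4 − 3) − 0 = 1, and there is no ∂_2, so H_1 = Z.

As a check, the Euler characteristic is 4 − 4 = 0, which agrees with 1 − 1 = 0.

H_0 = Z,  H_1 = Z.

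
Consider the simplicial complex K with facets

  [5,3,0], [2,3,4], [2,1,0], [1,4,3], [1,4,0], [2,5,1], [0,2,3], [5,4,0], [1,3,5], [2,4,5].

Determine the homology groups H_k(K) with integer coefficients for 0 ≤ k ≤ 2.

H_0 = Z,  H_1 = Z/2,  H_2 = 0.

Fix the vertex order 0 < 1 < 2 < 3 < 4 < 5 and write every simplex with vertices in increasing order. Then dim K = 2 and the simplices of K are:

  0-simplices (6): [0], [1], [2], [3], [4], [5]
  1-simplices (15): [0,1], [0,2], [0,3], [0,4], [0,5], [1,2], [1,3], [1,4], [1,5], [2,3], [2,4], [2,5], [3,4], [3,5], [4,5]
  2-simplices (10): [0,1,2], [0,1,4], [0,2,3], [0,3,5], [0,4,5], [1,2,5], [1,3,4], [1,3,5], [2,3,4], [2,4,5]

Hence C_0 ≅ Z^6, C_1 ≅ Z^15, C_2 ≅ Z^10.

∂_1: C_1 → C_0 maps an edge to its endpoints' difference, ∂[p,q] = q − p. For instance
  ∂[0,4] = [4] − [0].
This gives a 6×15 integer matrix of rank 5; reducing to Smith normal form yields diagonal entries (1,1,1,1,1).

Boundary ∂_2: C_2 → C_1 acts by ∂[p,q,r] = [q,r] − [p,r] + [p,q]. For instance
  ∂[2,4,5] = [4,5] − [2,5] + [2,4],
  ∂[1,3,4] = [3,4] − [1,4] + [1,3].
The resulting 15×10 matrix has rank 10, and its Smith normal form has invariant factors (1,1,1,1,1,1,1,1,1,2).

From H_k ≅ ker(∂_k) / im(∂_{k+1}) we obtain:

  H_0: rank C_0 − rank ∂_1 = 6 − 5 = 1, and the invariant factors of ∂_1 are all 1, so H_0 ≅ Z.
  H_1: rank ker ∂_1 − rank ∂_2 = (15 − 5) − 10 = 0, and ∂_2 has invariant factor 2 > 1, so H_1 ≅ Z/2.
  H_2: rank ker ∂_2 − rank ∂_3 = (10 − 10) − 0 = 0, and there is no ∂_3, so H_2 ≅ 0.

(K is a triangulation of the real projective plane RP^2.)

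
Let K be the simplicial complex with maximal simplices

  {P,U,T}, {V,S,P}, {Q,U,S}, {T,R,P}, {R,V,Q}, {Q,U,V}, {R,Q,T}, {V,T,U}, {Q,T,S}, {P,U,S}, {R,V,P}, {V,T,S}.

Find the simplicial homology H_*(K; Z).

H_0 ≅ Z,  H_1 ≅ Z/2,  H_2 = 0.

Take the total order P < Q < R < S < T < U < V on the vertex set. Then K (dimension 2) consists of the simplices:

  0-simplices (7): P, Q, R, S, T, U, V
  1-simplices (18): PR, PS, PT, PU, PV, QR, QS, QT, QU, QV, RT, RV, ST, SU, SV, TU, TV, UV
  2-simplices (12): PRT, PRV, PSU, PSV, PTU, QRT, QRV, QST, QSU, QUV, STV, TUV

giving chain groups C_0 ≅ Z^7, C_1 ≅ Z^18, C_2 ≅ Z^12.

∂_1: C_1 → C_0 maps an edge to its endpoints' difference, ∂[p,q] = q − p.
As a 7×18 matrix over Z this has rank 6, with invariant factors (1,1,1,1,1,1).

The boundary map ∂_2: C_2 → C_1 acts by ∂[p,q,r] = [q,r] − [p,r] + [p,q]. For instance
  ∂QRV = RV − QV + QR,
  ∂QUV = UV − QV + QU.
As a 18×12 matrix over Z this has rank 12, with invariant factors (1,1,1,1,1,1,1,1,1,1,1,2).

Reading off H_k = ker ∂_k / im ∂_{k+1}:

  H_0: rank C_0 − rank ∂_1 = 7 − 6 = 1, and the invariant factors of ∂_1 are all 1, so H_0 = Z.
  H_1: rank ker ∂_1 − rank ∂_2 = (18 − 6) − 12 = 0, and ∂_2 has invariant factor 2 > 1, so H_1 = Z/2.
  H_2: rank ker ∂_2 − rank ∂_3 = (12 − 12) − 0 = 0, and there is no ∂_3, so H_2 = 0.

As a check, the Euler characteristic is 7 − 18 + 12 = 1, which agrees with 1 − 0 + 0 = 1.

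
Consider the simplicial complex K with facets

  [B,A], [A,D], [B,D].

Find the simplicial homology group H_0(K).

H_0 = Z.

Order the vertices as A < B < D. Listing each simplex with vertices in this order, K has dimension 1 with simplices:

  0-simplices (3): A, B, D
  1-simplices (3): AB, AD, BD

giving chain groups C_0 ≅ Z^3, C_1 ≅ Z^3.

The boundary map ∂_1: C_1 → C_0 is given by ∂[p,q] = [q] − [p].
This gives a 3×3 integer matrix of rank 2; reducing to Smith normal form yields diagonal entries (1,1).

Computing H_k = (kernel of ∂_k) / (image of ∂_{k+1}):

  H_0: rank C_0 − rank ∂_1 = 3 − 2 = 1, and the invariant factors of ∂_1 are all 1, so H_0 ≅ Z.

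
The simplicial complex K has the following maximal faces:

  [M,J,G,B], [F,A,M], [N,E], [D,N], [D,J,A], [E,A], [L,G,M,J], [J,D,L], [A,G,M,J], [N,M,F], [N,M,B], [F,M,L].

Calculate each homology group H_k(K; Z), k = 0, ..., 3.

H_0 = Z,  H_1 = Z^2,  H_2 = 0,  H_3 = 0.

K has 10 vertices, 24 edges, 16 triangles, 3 3-simplices.
rank ∂_0 = 0, rank ∂_1 = 9 ⇒ b_0 = 10 − 0 − 9 = 1; all invariant factors of ∂_1 are 1 so no torsion. So H_0 = Z.
rank ∂_1 = 9, rank ∂_2 = 13 ⇒ b_1 = 24 − 9 − 13 = 2; all invariant factors of ∂_2 are 1 so no torsion. So H_1 = Z^2.
rank ∂_2 = 13, rank ∂_3 = 3 ⇒ b_2 = 16 − 13 − 3 = 0; all invariant factors of ∂_3 are 1 so no torsion. So H_2 = 0.
rank ∂_3 = 3, rank ∂_4 = 0 ⇒ b_3 = 3 − 3 − 0 = 0. So H_3 = 0.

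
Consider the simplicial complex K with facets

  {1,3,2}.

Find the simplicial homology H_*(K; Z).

H_0 ≅ Z,  H_1 = 0,  H_2 = 0.

Order the vertices as 1 < 2 < 3. Listing each simplex with vertices in this order, K has dimension 2 with simplices:

  0-simplices (3): [1], [2], [3]
  1-simplices (3): [1,2], [1,3], [2,3]
  2-simplices (1): [1,2,3]

Hence C_0 ≅ Z^3, C_1 ≅ Z^3, C_2 ≅ Z^1.

∂_1: C_1 → C_0 is given by ∂[p,q] = [q] − [p].
The resulting 3×3 matrix has rank 2, and its Smith normal form has invariant factors (1,1).

The boundary map ∂_2: C_2 → C_1 sends each 2-simplex [p,q,r] to [q,r] − [p,r] + [p,q]. For instance
  ∂[1,2,3] = [2,3] − [1,3] + [1,2].
The 3×1 boundary matrix has rank 1 and Smith normal form diag(1).

Now H_k = ker ∂_k / im ∂_{k+1}, so:

  H_0: rank C_0 − rank ∂_1 = 3 − 2 = 1, and the invariant factors of ∂_1 are all 1, so H_0 ≅ Z.
  H_1: rank ker ∂_1 − rank ∂_2 = (3 − 2) − 1 = 0, and the invariant factors of ∂_2 are all 1, so H_1 ≅ 0.
  H_2: rank ker ∂_2 − rank ∂_3 = (1 − 1) − 0 = 0, and there is no ∂_3, so H_2 ≅ 0.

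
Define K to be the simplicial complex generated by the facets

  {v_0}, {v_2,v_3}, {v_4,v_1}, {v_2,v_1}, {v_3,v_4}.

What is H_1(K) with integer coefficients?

Take the total order v_0 < v_1 < v_2 < v_3 < v_4 on the vertex set. Then K (dimension 1) consists of the simplices:

  0-simplices (5): [v_0], [v_1], [v_2], [v_3], [v_4]
  1-simplices (4): [v_1,v_2], [v_1,v_4], [v_2,v_3], [v_3,v_4]

Hence C_0 ≅ Z^5, C_1 ≅ Z^4.

Boundary ∂_1: C_1 → C_0 maps an edge to its endpoints' difference, ∂[p,q] = q − p. For instance
  ∂[v_3,v_4] = [v_4] − [v_3].
This gives a 5×4 integer matrix of rank 3; reducing to Smith normal form yields diagonal entries (1,1,1).

From H_k ≅ ker(∂_k) / im(∂_{k+1}) we obtain:

  H_1: rank ker ∂_1 − rank ∂_2 = (4 − 3) − 0 = 1, and there is no ∂_2, so H_1 ≅ Z.

H_1 = Z.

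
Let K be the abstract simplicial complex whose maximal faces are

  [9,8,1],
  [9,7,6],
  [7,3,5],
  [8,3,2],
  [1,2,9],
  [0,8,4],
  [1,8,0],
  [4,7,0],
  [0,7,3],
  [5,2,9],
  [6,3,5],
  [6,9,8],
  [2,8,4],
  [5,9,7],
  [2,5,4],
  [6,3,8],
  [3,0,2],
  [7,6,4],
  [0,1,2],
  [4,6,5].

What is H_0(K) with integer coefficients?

H_0 = Z.

Order the vertices as 0 < 1 < 2 < 3 < 4 < 5 < 6 < 7 < 8 < 9. Listing each simplex with vertices in this order, K has dimension 2 with simplices:

  0-simplices (10): [0], [1], [2], [3], [4], [5], [6], [7], [8], [9]
  1-simplices (30): (30 of them)
  2-simplices (20): (20 of them)

so the chain groups are C_0 ≅ Z^10, C_1 ≅ Z^30, C_2 ≅ Z^20.

The boundary map ∂_1: C_1 → C_0 sends each edge [p,q] (with p < q) to q − p. For instance
  ∂[3,5] = [5] − [3].
The resulting 10×30 matrix has rank 9, and its Smith normal form has invariant factors (1,1,1,1,1,1,1,1,1).

Boundary ∂_2: C_2 → C_1 acts by ∂[p,q,r] = [q,r] − [p,r] + [p,q]. For instance
  ∂[0,1,8] = [1,8] − [0,8] + [0,1],
  ∂[4,6,7] = [6,7] − [4,7] + [4,6].
The resulting 30×20 matrix has rank 20, and its Smith normal form has invariant factors (1,1,1,1,1,1,1,1,1,1,1,1,1,1,1,1,1,1,1,2).

From H_k ≅ ker(∂_k) / im(∂_{k+1}) we obtain:

  H_0: rank C_0 − rank ∂_1 = 10 − 9 = 1, and the invariant factors of ∂_1 are all 1, so H_0 ≅ Z.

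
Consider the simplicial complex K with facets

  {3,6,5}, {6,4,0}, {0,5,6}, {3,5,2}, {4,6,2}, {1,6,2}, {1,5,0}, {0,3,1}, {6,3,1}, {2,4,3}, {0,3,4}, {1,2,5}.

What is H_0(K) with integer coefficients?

H_0 = Z.

Order the vertices as 0 < 1 < 2 < 3 < 4 < 5 < 6. Listing each simplex with vertices in this order, K has dimension 2 with simplices:

  0-simplices (7): [0], [1], [2], [3], [4], [5], [6]
  1-simplices (18): [0,1], [0,3], [0,4], [0,5], [0,6], [1,2], [1,3], [1,5], [1,6], [2,3], [2,4], [2,5], [2,6], [3,4], [3,5], [3,6], [4,6], [5,6]
  2-simplices (12): [0,1,3], [0,1,5], [0,3,4], [0,4,6], [0,5,6], [1,2,5], [1,2,6], [1,3,6], [2,3,4], [2,3,5], [2,4,6], [3,5,6]

giving chain groups C_0 ≅ Z^7, C_1 ≅ Z^18, C_2 ≅ Z^12.

The boundary map ∂_1: C_1 → C_0 sends each edge [p,q] (with p < q) to q − p.
The 7×18 boundary matrix has rank 6 and Smith normal form diag(1,1,1,1,1,1).

Boundary ∂_2: C_2 → C_1 acts by ∂[p,q,r] = [q,r] − [p,r] + [p,q]. For instance
  ∂[2,3,4] = [3,4] − [2,4] + [2,3],
  ∂[2,4,6] = [4,6] − [2,6] + [2,4].
The resulting 18×12 matrix has rank 12, and its Smith normal form has invariant factors (1,1,1,1,1,1,1,1,1,1,1,2).

Now H_k = ker ∂_k / im ∂_{k+1}, so:

  H_0: rank C_0 − rank ∂_1 = 7 − 6 = 1, and the invariant factors of ∂_1 are all 1, so H_0 ≅ Z.

(K is a triangulation of the real projective plane RP^2.)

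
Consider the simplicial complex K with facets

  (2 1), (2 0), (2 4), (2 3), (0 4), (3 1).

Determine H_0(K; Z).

Take the total order 0 < 1 < 2 < 3 < 4 on the vertex set. Then K (dimension 1) consists of the simplices:

  0-simplices (5): [0], [1], [2], [3], [4]
  1-simplices (6): [0,2], [0,4], [1,2], [1,3], [2,3], [2,4]

Hence C_0 ≅ Z^5, C_1 ≅ Z^6.

The boundary map ∂_1: C_1 → C_0 is given by ∂[p,q] = [q] − [p]. For instance
  ∂[0,4] = [4] − [0].
The 5×6 boundary matrix has rank 4 and Smith normal form diag(1,1,1,1).

From H_k ≅ ker(∂_k) / im(∂_{k+1}) we obtain:

  H_0: rank C_0 − rank ∂_1 = 5 − 4 = 1, and the invariant factors of ∂_1 are all 1, so H_0 = Z.

H_0 = Z.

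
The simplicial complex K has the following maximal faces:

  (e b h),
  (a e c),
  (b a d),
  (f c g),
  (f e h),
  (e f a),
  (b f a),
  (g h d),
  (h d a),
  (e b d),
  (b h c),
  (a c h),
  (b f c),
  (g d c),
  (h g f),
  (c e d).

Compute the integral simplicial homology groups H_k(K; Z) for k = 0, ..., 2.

Fix the vertex order a < b < c < d < e < f < g < h and write every simplex with vertices in increasing order. Then dim K = 2 and the simplices of K are:

  0-simplices (8): a, b, c, d, e, f, g, h
  1-simplices (24): ab, ac, ad, ae, af, ah, bc, bd, be, bf, bh, cd, ce, cf, cg, ch, de, dg, dh, ef, eh, fg, fh, gh
  2-simplices (16): abd, abf, ace, ach, adh, aef, bcf, bch, bde, beh, cde, cdg, cfg, dgh, efh, fgh

Hence C_0 ≅ Z^8, C_1 ≅ Z^24, C_2 ≅ Z^16.

∂_1: C_1 → C_0 sends each edge [p,q] (with p < q) to q − p. For instance
  ∂bd = d − b.
The 8×24 boundary matrix has rank 7 and Smith normal form diag(1,1,1,1,1,1,1).

The boundary map ∂_2: C_2 → C_1 sends each 2-simplex [p,q,r] to [q,r] − [p,r] + [p,q]. For instance
  ∂cde = de − ce + cd,
  ∂adh = dh − ah + ad.
This gives a 24×16 integer matrix of rank 15; reducing to Smith normal form yields diagonal entries (1,1,1,1,1,1,1,1,1,1,1,1,1,1,1).

Now H_k = ker ∂_k / im ∂_{k+1}, so:

  H_0: rank C_0 − rank ∂_1 = 8 − 7 = 1, and the invariant factors of ∂_1 are all 1, so H_0 = Z.
  H_1: rank ker ∂_1 − rank ∂_2 = (24 − 7) − 15 = 2, and the invariant factors of ∂_2 are all 1, so H_1 = Z^2.
  H_2: rank ker ∂_2 − rank ∂_3 = (16 − 15) − 0 = 1, and there is no ∂_3, so H_2 = Z.

As a check, the Euler characteristic is 8 − 24 + 16 = 0, which agrees with 1 − 2 + 1 = 0.
(K is a triangulation of the torus T^2.)

H_0 ≅ Z,  H_1 ≅ Z^2,  H_2 ≅ Z.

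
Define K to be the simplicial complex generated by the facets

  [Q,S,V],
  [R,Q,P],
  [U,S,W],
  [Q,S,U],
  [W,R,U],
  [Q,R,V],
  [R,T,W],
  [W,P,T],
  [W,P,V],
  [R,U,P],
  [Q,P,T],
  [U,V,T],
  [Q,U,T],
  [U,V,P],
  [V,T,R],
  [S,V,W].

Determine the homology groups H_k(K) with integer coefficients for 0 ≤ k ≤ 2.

Order the vertices as P < Q < R < S < T < U < V < W. Listing each simplex with vertices in this order, K has dimension 2 with simplices:

  0-simplices (8): P, Q, R, S, T, U, V, W
  1-simplices (24): PQ, PR, PT, PU, PV, PW, QR, QS, QT, QU, QV, RT, RU, RV, RW, SU, SV, SW, TU, TV, TW, UV, UW, VW
  2-simplices (16): PQR, PQT, PRU, PTW, PUV, PVW, QRV, QSU, QSV, QTU, RTV, RTW, RUW, SUW, SVW, TUV

giving chain groups C_0 ≅ Z^8, C_1 ≅ Z^24, C_2 ≅ Z^16.

Boundary ∂_1: C_1 → C_0 is given by ∂[p,q] = [q] − [p]. For instance
  ∂QS = S − Q.
This gives a 8×24 integer matrix of rank 7; reducing to Smith normal form yields diagonal entries (1,1,1,1,1,1,1).

∂_2: C_2 → C_1 maps a triangle to the signed sum of its edges. For instance
  ∂QSV = SV − QV + QS,
  ∂PTW = TW − PW + PT.
The 24×16 boundary matrix has rank 15 and Smith normal form diag(1,1,1,1,1,1,1,1,1,1,1,1,1,1,1).

Reading off H_k = ker ∂_k / im ∂_{k+1}:

  H_0: rank C_0 − rank ∂_1 = 8 − 7 = 1, and the invariant factors of ∂_1 are all 1, so H_0 ≅ Z.
  H_1: rank ker ∂_1 − rank ∂_2 = (24 − 7) − 15 = 2, and the invariant factors of ∂_2 are all 1, so H_1 ≅ Z^2.
  H_2: rank ker ∂_2 − rank ∂_3 = (16 − 15) − 0 = 1, and there is no ∂_3, so H_2 ≅ Z.

(K is a triangulation of the torus T^2.)

H_0 ≅ Z,  H_1 ≅ Z^2,  H_2 ≅ Z.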